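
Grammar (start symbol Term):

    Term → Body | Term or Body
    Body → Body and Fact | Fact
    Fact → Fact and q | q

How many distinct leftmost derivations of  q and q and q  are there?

4

Parse trees for q and q and q:
  [Term [Body [Body [Fact q]] and [Fact [Fact q] and q]]]
  [Term [Body [Body [Body [Fact q]] and [Fact q]] and [Fact q]]]
  [Term [Body [Body [Fact [Fact q] and q]] and [Fact q]]]
  [Term [Body [Fact [Fact [Fact q] and q] and q]]]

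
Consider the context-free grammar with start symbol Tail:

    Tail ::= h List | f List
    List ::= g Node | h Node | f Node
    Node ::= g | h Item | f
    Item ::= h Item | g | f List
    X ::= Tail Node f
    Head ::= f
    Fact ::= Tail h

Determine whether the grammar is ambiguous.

Unambiguous

(X, Head, Fact are unreachable from Tail, so their rules don't affect L(Tail).) Each reachable nonterminal has at most one production per leading terminal, and all productions are right-linear; the derivation is determined token-by-token.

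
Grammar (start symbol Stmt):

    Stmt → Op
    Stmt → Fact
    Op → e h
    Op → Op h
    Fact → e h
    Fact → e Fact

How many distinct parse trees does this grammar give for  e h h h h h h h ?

1

Parse trees for e h h h h h h h:
  [Stmt [Op [Op [Op [Op [Op [Op [Op e h] h] h] h] h] h] h]]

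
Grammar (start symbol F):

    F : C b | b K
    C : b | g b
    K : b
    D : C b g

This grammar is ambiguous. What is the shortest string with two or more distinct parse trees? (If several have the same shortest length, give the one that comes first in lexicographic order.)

length 2: b b has 2 parse trees

Two derivations of b b:
  F ⇒ C b ⇒ b b
  F ⇒ b K ⇒ b b

b b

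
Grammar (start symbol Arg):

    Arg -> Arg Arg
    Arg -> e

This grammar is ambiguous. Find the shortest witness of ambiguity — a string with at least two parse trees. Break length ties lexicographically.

length 1: no string has ≥2 trees
length 2: no string has ≥2 trees
length 3: e e e has 2 parse trees

Two derivations of e e e:
  Arg ⇒ Arg Arg ⇒ Arg Arg Arg ⇒ e Arg Arg ⇒ e e Arg ⇒ e e e
  Arg ⇒ Arg Arg ⇒ e Arg ⇒ e Arg Arg ⇒ e e Arg ⇒ e e e

e e e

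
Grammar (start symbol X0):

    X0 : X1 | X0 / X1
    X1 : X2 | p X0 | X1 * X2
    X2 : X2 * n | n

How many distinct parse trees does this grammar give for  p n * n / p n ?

Parse trees for p n * n / p n:
  [X0 [X1 p [X0 [X0 [X1 [X2 [X2 n] * n]]] / [X1 p [X0 [X1 [X2 n]]]]]]]
  [X0 [X1 p [X0 [X0 [X1 [X1 [X2 n]] * [X2 n]]] / [X1 p [X0 [X1 [X2 n]]]]]]]
  [X0 [X0 [X1 p [X0 [X1 [X2 [X2 n] * n]]]]] / [X1 p [X0 [X1 [X2 n]]]]]
  [X0 [X0 [X1 p [X0 [X1 [X1 [X2 n]] * [X2 n]]]]] / [X1 p [X0 [X1 [X2 n]]]]]
  [X0 [X0 [X1 [X1 p [X0 [X1 [X2 n]]]] * [X2 n]]] / [X1 p [X0 [X1 [X2 n]]]]]

5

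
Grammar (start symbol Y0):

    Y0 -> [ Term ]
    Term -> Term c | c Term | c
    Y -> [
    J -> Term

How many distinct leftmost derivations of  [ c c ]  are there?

Parse trees for [ c c ]:
  [Y0 [ [Term [Term c] c] ]]
  [Y0 [ [Term c [Term c]] ]]

2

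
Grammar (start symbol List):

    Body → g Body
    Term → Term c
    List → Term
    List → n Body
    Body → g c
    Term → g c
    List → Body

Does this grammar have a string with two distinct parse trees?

Witness: g c

Derivation 1: List ⇒ Term ⇒ g c
Derivation 2: List ⇒ Body ⇒ g c

Two distinct leftmost derivations for the same string.

Ambiguous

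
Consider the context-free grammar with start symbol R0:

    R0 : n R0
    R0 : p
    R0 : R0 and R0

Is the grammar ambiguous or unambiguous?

Witness: n p and p

Derivation 1: R0 ⇒ n R0 ⇒ n R0 and R0 ⇒ n p and R0 ⇒ n p and p
Derivation 2: R0 ⇒ R0 and R0 ⇒ n R0 and R0 ⇒ n p and R0 ⇒ n p and p

Two distinct leftmost derivations for the same string.

Ambiguous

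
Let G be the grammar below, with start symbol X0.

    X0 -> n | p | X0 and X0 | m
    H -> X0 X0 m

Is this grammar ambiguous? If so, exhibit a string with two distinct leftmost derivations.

Witness: m and m and m

Derivation 1: X0 ⇒ X0 and X0 ⇒ X0 and X0 and X0 ⇒ m and X0 and X0 ⇒ m and m and X0 ⇒ m and m and m
Derivation 2: X0 ⇒ X0 and X0 ⇒ m and X0 ⇒ m and X0 and X0 ⇒ m and m and X0 ⇒ m and m and m

Two distinct leftmost derivations for the same string.

Ambiguous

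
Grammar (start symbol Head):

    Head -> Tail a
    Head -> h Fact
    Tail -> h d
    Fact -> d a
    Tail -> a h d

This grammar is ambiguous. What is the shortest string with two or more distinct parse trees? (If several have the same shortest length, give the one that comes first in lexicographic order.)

h d a

length 3: h d a has 2 parse trees

Two derivations of h d a:
  Head ⇒ Tail a ⇒ h d a
  Head ⇒ h Fact ⇒ h d a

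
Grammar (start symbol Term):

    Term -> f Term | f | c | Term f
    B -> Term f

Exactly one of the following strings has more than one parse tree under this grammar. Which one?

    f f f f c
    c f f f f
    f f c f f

f f c f f

f f f f c: 1 tree
c f f f f: 1 tree
f f c f f: 6 trees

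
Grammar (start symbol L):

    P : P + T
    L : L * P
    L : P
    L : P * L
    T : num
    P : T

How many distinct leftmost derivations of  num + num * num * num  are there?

4

Parse trees for num + num * num * num:
  [L [L [L [P [P [T num]] + [T num]]] * [P [T num]]] * [P [T num]]]
  [L [L [P [P [T num]] + [T num]] * [L [P [T num]]]] * [P [T num]]]
  [L [P [P [T num]] + [T num]] * [L [L [P [T num]]] * [P [T num]]]]
  [L [P [P [T num]] + [T num]] * [L [P [T num]] * [L [P [T num]]]]]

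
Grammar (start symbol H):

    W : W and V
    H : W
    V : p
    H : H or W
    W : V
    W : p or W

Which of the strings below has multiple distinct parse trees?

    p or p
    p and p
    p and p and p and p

p or p: 2 trees
p and p: 1 tree
p and p and p and p: 1 tree

p or p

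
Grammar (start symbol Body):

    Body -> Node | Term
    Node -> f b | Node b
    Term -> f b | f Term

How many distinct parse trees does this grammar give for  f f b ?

1

Parse trees for f f b:
  [Body [Term f [Term f b]]]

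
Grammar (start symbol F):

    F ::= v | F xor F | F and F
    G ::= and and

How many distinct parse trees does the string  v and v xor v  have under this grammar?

2

Parse trees for v and v xor v:
  [F [F [F v] and [F v]] xor [F v]]
  [F [F v] and [F [F v] xor [F v]]]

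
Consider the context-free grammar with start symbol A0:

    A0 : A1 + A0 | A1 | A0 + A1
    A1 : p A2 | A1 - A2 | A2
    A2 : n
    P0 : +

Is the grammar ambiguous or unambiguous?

Ambiguous

Witness: n + n

Derivation 1: A0 ⇒ A1 + A0 ⇒ A2 + A0 ⇒ n + A0 ⇒ n + A1 ⇒ n + A2 ⇒ n + n
Derivation 2: A0 ⇒ A0 + A1 ⇒ A1 + A1 ⇒ A2 + A1 ⇒ n + A1 ⇒ n + A2 ⇒ n + n

Two distinct leftmost derivations for the same string.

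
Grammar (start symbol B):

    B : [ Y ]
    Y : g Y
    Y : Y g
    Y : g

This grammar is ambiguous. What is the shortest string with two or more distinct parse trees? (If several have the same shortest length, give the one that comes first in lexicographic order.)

length 3: no string has ≥2 trees
length 4: [ g g ] has 2 parse trees

Two derivations of [ g g ]:
  B ⇒ [ Y ] ⇒ [ g Y ] ⇒ [ g g ]
  B ⇒ [ Y ] ⇒ [ Y g ] ⇒ [ g g ]

[ g g ]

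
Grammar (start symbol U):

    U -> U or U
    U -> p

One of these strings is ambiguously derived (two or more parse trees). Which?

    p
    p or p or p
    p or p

p: 1 tree
p or p or p: 2 trees
p or p: 1 tree

p or p or p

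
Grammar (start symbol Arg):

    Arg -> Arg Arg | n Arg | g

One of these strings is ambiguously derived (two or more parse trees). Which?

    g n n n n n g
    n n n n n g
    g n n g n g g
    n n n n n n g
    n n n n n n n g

g n n g n g g

g n n n n n g: 1 tree
n n n n n g: 1 tree
g n n g n g g: 18 trees
n n n n n n g: 1 tree
n n n n n n n g: 1 tree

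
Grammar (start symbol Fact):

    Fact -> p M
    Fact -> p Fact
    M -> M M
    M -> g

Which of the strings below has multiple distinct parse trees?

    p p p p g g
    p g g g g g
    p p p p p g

p p p p g g: 1 tree
p g g g g g: 14 trees
p p p p p g: 1 tree

p g g g g g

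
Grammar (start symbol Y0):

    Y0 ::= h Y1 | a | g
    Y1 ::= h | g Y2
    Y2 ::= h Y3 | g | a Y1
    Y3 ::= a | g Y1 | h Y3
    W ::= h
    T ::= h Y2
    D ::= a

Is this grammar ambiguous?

Only Y0, Y1, Y2, Y3 are reachable from Y0; ignoring the rest: Each reachable nonterminal has at most one production per leading terminal, and all productions are right-linear; the derivation is determined token-by-token.

Unambiguous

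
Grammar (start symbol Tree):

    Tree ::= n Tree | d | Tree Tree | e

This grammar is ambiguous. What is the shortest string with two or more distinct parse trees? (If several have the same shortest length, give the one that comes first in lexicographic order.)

d d d

length 1: no string has ≥2 trees
length 2: no string has ≥2 trees
length 3: d d d has 2 parse trees

Two derivations of d d d:
  Tree ⇒ Tree Tree ⇒ d Tree ⇒ d Tree Tree ⇒ d d Tree ⇒ d d d
  Tree ⇒ Tree Tree ⇒ Tree Tree Tree ⇒ d Tree Tree ⇒ d d Tree ⇒ d d d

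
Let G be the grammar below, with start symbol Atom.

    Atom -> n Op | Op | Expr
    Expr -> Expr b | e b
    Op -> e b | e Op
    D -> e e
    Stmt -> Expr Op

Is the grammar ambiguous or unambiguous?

Ambiguous

Witness: e b

Derivation 1: Atom ⇒ Op ⇒ e b
Derivation 2: Atom ⇒ Expr ⇒ e b

Two distinct leftmost derivations for the same string.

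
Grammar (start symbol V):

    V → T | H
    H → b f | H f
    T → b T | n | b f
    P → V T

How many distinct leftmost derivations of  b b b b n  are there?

1

Parse trees for b b b b n:
  [V [T b [T b [T b [T b [T n]]]]]]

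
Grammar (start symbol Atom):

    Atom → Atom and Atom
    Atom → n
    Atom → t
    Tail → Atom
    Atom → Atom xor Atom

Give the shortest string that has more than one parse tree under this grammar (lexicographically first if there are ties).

length 1: no string has ≥2 trees
length 3: no string has ≥2 trees
length 5: n and n and n has 2 parse trees

Two derivations of n and n and n:
  Atom ⇒ Atom and Atom ⇒ Atom and Atom and Atom ⇒ n and Atom and Atom ⇒ n and n and Atom ⇒ n and n and n
  Atom ⇒ Atom and Atom ⇒ n and Atom ⇒ n and Atom and Atom ⇒ n and n and Atom ⇒ n and n and n

n and n and n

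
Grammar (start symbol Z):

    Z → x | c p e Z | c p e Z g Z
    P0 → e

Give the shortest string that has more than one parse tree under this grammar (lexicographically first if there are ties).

length 1: no string has ≥2 trees
length 4: no string has ≥2 trees
length 6: no string has ≥2 trees
length 7: no string has ≥2 trees
length 9: c p e c p e x g x has 2 parse trees

Two derivations of c p e c p e x g x:
  Z ⇒ c p e Z ⇒ c p e c p e Z g Z ⇒ c p e c p e x g Z ⇒ c p e c p e x g x
  Z ⇒ c p e Z g Z ⇒ c p e c p e Z g Z ⇒ c p e c p e x g Z ⇒ c p e c p e x g x

c p e c p e x g x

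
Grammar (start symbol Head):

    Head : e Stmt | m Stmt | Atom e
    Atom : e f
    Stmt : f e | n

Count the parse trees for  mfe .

1

Parse trees for mfe:
  [Head m [Stmt f e]]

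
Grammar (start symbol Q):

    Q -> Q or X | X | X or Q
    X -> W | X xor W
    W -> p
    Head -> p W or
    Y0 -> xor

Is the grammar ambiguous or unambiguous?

Ambiguous

Witness: p or p

Derivation 1: Q ⇒ Q or X ⇒ X or X ⇒ W or X ⇒ p or X ⇒ p or W ⇒ p or p
Derivation 2: Q ⇒ X or Q ⇒ W or Q ⇒ p or Q ⇒ p or X ⇒ p or W ⇒ p or p

Two distinct leftmost derivations for the same string.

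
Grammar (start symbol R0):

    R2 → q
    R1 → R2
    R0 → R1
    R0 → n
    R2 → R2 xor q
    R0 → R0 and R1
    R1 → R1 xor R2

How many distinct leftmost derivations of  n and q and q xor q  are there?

Parse trees for n and q and q xor q:
  [R0 [R0 [R0 n] and [R1 [R2 q]]] and [R1 [R2 [R2 q] xor q]]]
  [R0 [R0 [R0 n] and [R1 [R2 q]]] and [R1 [R1 [R2 q]] xor [R2 q]]]

2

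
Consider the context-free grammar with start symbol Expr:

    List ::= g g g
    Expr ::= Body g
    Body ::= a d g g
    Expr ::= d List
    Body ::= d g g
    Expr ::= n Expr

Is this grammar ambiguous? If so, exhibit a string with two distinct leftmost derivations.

Witness: d g g g

Derivation 1: Expr ⇒ Body g ⇒ d g g g
Derivation 2: Expr ⇒ d List ⇒ d g g g

Two distinct leftmost derivations for the same string.

Ambiguous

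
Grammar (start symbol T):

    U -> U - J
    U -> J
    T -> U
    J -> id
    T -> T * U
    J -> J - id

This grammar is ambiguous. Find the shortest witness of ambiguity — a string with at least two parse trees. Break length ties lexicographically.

length 1: no string has ≥2 trees
length 3: id - id has 2 parse trees

Two derivations of id - id:
  T ⇒ U ⇒ U - J ⇒ J - J ⇒ id - J ⇒ id - id
  T ⇒ U ⇒ J ⇒ J - id ⇒ id - id

id - id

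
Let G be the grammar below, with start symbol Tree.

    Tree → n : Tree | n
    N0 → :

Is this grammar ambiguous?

Unambiguous

Only Tree is reachable from Tree; ignoring the rest: Right-recursive list with a separator: after each atom, whether the separator follows determines the rule. One parse per string.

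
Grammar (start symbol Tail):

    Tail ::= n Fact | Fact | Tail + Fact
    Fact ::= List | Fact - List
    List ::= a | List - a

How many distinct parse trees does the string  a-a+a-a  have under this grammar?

Parse trees for a-a+a-a:
  [Tail [Tail [Fact [List [List a] - a]]] + [Fact [List [List a] - a]]]
  [Tail [Tail [Fact [List [List a] - a]]] + [Fact [Fact [List a]] - [List a]]]
  [Tail [Tail [Fact [Fact [List a]] - [List a]]] + [Fact [List [List a] - a]]]
  [Tail [Tail [Fact [Fact [List a]] - [List a]]] + [Fact [Fact [List a]] - [List a]]]

4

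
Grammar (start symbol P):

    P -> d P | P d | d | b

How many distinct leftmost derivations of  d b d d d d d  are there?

Parse trees for d b d d d d d:
  [P d [P [P [P [P [P [P b] d] d] d] d] d]]
  [P [P d [P [P [P [P [P b] d] d] d] d]] d]
  [P [P [P d [P [P [P [P b] d] d] d]] d] d]
  [P [P [P [P d [P [P [P b] d] d]] d] d] d]
  [P [P [P [P [P d [P [P b] d]] d] d] d] d]
  [P [P [P [P [P [P d [P b]] d] d] d] d] d]

6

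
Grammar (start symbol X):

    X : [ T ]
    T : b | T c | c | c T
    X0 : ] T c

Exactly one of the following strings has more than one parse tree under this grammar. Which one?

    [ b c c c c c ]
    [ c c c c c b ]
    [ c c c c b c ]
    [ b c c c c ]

[ c c c c b c ]

[ b c c c c c ]: 1 tree
[ c c c c c b ]: 1 tree
[ c c c c b c ]: 5 trees
[ b c c c c ]: 1 tree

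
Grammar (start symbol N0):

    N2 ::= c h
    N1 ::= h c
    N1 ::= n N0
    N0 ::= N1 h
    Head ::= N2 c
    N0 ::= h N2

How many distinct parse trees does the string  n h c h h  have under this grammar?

Parse trees for n h c h h:
  [N0 [N1 n [N0 [N1 h c] h]] h]
  [N0 [N1 n [N0 h [N2 c h]]] h]

2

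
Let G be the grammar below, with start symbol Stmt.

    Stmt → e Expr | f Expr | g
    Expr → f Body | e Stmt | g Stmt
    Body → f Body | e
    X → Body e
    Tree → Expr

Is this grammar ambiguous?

(X, Tree are unreachable from Stmt, so their rules don't affect L(Stmt).) The reachable rules are right-linear with at most one rule per (nonterminal, next-terminal) pair. Each input token forces the next rule, so parsing is deterministic.

Unambiguous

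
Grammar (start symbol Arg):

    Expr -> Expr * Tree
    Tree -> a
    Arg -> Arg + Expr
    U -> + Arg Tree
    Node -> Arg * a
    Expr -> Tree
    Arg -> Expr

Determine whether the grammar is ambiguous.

Unambiguous

Only Arg, Expr, Tree are reachable from Arg; ignoring the rest: This is a standard precedence ladder (Arg over Expr over Tree), with each level left-recursive on its own operator ('+' at Arg, '*' at Expr). That structure is LR(1), hence unambiguous.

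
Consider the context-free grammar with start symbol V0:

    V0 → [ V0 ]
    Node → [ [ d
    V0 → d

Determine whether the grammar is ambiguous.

(Node is unreachable from V0, so its rules don't affect L(V0).) Each string is a nest of matched brackets around a single atom. An opening bracket forces the recursive rule; an atom forces the base rule.

Unambiguous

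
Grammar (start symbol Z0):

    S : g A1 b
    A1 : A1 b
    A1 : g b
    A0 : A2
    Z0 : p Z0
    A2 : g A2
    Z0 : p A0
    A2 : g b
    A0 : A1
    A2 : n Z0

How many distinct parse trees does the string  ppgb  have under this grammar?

Parse trees for ppgb:
  [Z0 p [Z0 p [A0 [A2 g b]]]]
  [Z0 p [Z0 p [A0 [A1 g b]]]]

2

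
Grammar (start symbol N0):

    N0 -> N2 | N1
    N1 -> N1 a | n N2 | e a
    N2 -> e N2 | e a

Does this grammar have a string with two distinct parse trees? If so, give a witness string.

Ambiguous

Witness: e a

Derivation 1: N0 ⇒ N2 ⇒ e a
Derivation 2: N0 ⇒ N1 ⇒ e a

Two distinct leftmost derivations for the same string.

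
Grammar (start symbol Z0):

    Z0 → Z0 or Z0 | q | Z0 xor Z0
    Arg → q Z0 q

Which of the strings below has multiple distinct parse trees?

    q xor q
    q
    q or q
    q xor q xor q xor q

q xor q: 1 tree
q: 1 tree
q or q: 1 tree
q xor q xor q xor q: 5 trees

q xor q xor q xor q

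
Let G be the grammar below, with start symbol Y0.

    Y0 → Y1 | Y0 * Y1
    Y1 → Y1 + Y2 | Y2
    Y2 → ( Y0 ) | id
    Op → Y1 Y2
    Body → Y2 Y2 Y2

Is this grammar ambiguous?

Unambiguous

Only Y0, Y1, Y2 are reachable from Y0; ignoring the rest: This is a standard precedence ladder (Y0 over Y1 over Y2), with each level left-recursive on its own operator ('*' at Y0, '+' at Y1). That structure is LR(1), hence unambiguous.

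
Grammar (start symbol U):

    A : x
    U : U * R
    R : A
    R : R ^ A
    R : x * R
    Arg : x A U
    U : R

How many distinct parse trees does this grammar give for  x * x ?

Parse trees for x * x:
  [U [U [R [A x]]] * [R [A x]]]
  [U [R x * [R [A x]]]]

2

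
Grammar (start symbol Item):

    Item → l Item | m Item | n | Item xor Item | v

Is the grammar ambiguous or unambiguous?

Ambiguous

Witness: l n xor n

Derivation 1: Item ⇒ l Item ⇒ l Item xor Item ⇒ l n xor Item ⇒ l n xor n
Derivation 2: Item ⇒ Item xor Item ⇒ l Item xor Item ⇒ l n xor Item ⇒ l n xor n

Two distinct leftmost derivations for the same string.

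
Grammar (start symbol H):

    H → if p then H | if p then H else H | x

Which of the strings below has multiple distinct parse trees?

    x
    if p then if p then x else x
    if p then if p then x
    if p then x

x: 1 tree
if p then if p then x else x: 2 trees
if p then if p then x: 1 tree
if p then x: 1 tree

if p then if p then x else x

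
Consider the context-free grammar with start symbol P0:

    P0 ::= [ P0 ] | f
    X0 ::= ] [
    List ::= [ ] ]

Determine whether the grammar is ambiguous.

Only P0 is reachable from P0; ignoring the rest: Each string is a nest of matched brackets around a single atom. An opening bracket forces the recursive rule; an atom forces the base rule.

Unambiguous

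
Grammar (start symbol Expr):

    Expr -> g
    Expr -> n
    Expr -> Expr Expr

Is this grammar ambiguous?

Witness: g g g

Derivation 1: Expr ⇒ Expr Expr ⇒ g Expr ⇒ g Expr Expr ⇒ g g Expr ⇒ g g g
Derivation 2: Expr ⇒ Expr Expr ⇒ Expr Expr Expr ⇒ g Expr Expr ⇒ g g Expr ⇒ g g g

Two distinct leftmost derivations for the same string.

Ambiguous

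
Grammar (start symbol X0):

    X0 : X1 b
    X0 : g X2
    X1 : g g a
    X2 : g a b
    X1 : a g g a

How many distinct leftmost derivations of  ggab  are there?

2

Parse trees for ggab:
  [X0 [X1 g g a] b]
  [X0 g [X2 g a b]]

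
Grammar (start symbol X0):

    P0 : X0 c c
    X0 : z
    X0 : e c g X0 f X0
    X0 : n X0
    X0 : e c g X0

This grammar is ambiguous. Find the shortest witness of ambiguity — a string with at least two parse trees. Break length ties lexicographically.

length 1: no string has ≥2 trees
length 2: no string has ≥2 trees
length 3: no string has ≥2 trees
length 4: no string has ≥2 trees
length 5: no string has ≥2 trees
length 6: no string has ≥2 trees
length 7: no string has ≥2 trees
length 8: no string has ≥2 trees
length 9: e c g e c g z f z has 2 parse trees

Two derivations of e c g e c g z f z:
  X0 ⇒ e c g X0 f X0 ⇒ e c g e c g X0 f X0 ⇒ e c g e c g z f X0 ⇒ e c g e c g z f z
  X0 ⇒ e c g X0 ⇒ e c g e c g X0 f X0 ⇒ e c g e c g z f X0 ⇒ e c g e c g z f z

e c g e c g z f z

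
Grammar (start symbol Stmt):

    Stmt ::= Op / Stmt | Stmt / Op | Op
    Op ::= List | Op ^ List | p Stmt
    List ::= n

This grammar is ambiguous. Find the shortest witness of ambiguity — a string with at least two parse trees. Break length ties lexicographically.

n / n

length 1: no string has ≥2 trees
length 2: no string has ≥2 trees
length 3: n / n has 2 parse trees

Two derivations of n / n:
  Stmt ⇒ Op / Stmt ⇒ List / Stmt ⇒ n / Stmt ⇒ n / Op ⇒ n / List ⇒ n / n
  Stmt ⇒ Stmt / Op ⇒ Op / Op ⇒ List / Op ⇒ n / Op ⇒ n / List ⇒ n / n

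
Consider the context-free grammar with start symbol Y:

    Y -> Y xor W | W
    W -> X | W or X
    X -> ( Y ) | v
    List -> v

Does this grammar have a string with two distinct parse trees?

(List is unreachable from Y, so its rules don't affect L(Y).) The grammar is stratified — Y handles 'xor' (left-recursive), W handles 'or', X atoms. Each operator has a fixed associativity and precedence level, so every string has one parse.

Unambiguous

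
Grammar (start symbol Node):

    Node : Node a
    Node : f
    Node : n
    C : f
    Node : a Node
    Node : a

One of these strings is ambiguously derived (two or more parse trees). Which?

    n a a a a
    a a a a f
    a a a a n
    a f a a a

a f a a a

n a a a a: 1 tree
a a a a f: 1 tree
a a a a n: 1 tree
a f a a a: 4 trees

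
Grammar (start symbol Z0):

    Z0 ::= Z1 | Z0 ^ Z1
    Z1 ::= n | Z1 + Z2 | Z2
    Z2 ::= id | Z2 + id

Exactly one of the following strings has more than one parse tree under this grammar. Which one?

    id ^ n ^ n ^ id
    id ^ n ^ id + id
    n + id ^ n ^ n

id ^ n ^ n ^ id: 1 tree
id ^ n ^ id + id: 2 trees
n + id ^ n ^ n: 1 tree

id ^ n ^ id + id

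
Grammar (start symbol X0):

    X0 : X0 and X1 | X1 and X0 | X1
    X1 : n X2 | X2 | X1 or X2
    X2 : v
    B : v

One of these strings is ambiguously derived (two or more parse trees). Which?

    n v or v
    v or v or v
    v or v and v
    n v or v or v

n v or v: 1 tree
v or v or v: 1 tree
v or v and v: 2 trees
n v or v or v: 1 tree

v or v and v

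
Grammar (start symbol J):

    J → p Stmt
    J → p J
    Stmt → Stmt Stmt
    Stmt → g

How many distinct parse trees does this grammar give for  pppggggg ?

Parse trees for pppggggg (showing first 6 of 14):
  [J p [J p [J p [Stmt [Stmt g] [Stmt [Stmt g] [Stmt [Stmt g] [Stmt [Stmt g] [Stmt g]]]]]]]]
  [J p [J p [J p [Stmt [Stmt g] [Stmt [Stmt g] [Stmt [Stmt [Stmt g] [Stmt g]] [Stmt g]]]]]]]
  [J p [J p [J p [Stmt [Stmt g] [Stmt [Stmt [Stmt g] [Stmt g]] [Stmt [Stmt g] [Stmt g]]]]]]]
  [J p [J p [J p [Stmt [Stmt g] [Stmt [Stmt [Stmt g] [Stmt [Stmt g] [Stmt g]]] [Stmt g]]]]]]
  [J p [J p [J p [Stmt [Stmt g] [Stmt [Stmt [Stmt [Stmt g] [Stmt g]] [Stmt g]] [Stmt g]]]]]]
  [J p [J p [J p [Stmt [Stmt [Stmt g] [Stmt g]] [Stmt [Stmt g] [Stmt [Stmt g] [Stmt g]]]]]]]

14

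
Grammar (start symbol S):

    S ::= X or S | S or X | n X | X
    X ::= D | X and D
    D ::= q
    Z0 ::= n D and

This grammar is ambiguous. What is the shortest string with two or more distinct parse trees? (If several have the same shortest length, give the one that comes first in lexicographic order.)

q or q

length 1: no string has ≥2 trees
length 2: no string has ≥2 trees
length 3: q or q has 2 parse trees

Two derivations of q or q:
  S ⇒ X or S ⇒ D or S ⇒ q or S ⇒ q or X ⇒ q or D ⇒ q or q
  S ⇒ S or X ⇒ X or X ⇒ D or X ⇒ q or X ⇒ q or D ⇒ q or q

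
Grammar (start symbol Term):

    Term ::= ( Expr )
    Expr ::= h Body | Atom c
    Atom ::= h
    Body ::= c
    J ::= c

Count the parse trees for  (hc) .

2

Parse trees for (hc):
  [Term ( [Expr h [Body c]] )]
  [Term ( [Expr [Atom h] c] )]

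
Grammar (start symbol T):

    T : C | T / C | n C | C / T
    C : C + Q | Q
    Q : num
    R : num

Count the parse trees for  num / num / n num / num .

3

Parse trees for num / num / n num / num:
  [T [T [C [Q num]] / [T [C [Q num]] / [T n [C [Q num]]]]] / [C [Q num]]]
  [T [C [Q num]] / [T [T [C [Q num]] / [T n [C [Q num]]]] / [C [Q num]]]]
  [T [C [Q num]] / [T [C [Q num]] / [T [T n [C [Q num]]] / [C [Q num]]]]]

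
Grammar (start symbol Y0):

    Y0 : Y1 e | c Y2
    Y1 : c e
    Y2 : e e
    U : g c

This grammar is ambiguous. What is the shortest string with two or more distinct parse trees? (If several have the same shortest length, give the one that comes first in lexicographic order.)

length 3: c e e has 2 parse trees

Two derivations of c e e:
  Y0 ⇒ Y1 e ⇒ c e e
  Y0 ⇒ c Y2 ⇒ c e e

c e e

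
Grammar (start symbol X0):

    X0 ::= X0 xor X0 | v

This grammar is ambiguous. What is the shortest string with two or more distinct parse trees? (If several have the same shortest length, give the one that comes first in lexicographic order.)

v xor v xor v

length 1: no string has ≥2 trees
length 3: no string has ≥2 trees
length 5: v xor v xor v has 2 parse trees

Two derivations of v xor v xor v:
  X0 ⇒ X0 xor X0 ⇒ X0 xor X0 xor X0 ⇒ v xor X0 xor X0 ⇒ v xor v xor X0 ⇒ v xor v xor v
  X0 ⇒ X0 xor X0 ⇒ v xor X0 ⇒ v xor X0 xor X0 ⇒ v xor v xor X0 ⇒ v xor v xor v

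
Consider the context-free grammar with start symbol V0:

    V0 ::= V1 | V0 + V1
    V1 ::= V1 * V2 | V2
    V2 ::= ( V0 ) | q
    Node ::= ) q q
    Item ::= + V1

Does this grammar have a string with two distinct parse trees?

Only V0, V1, V2 are reachable from V0; ignoring the rest: The grammar is stratified — V0 handles '+' (left-recursive), V1 handles '*', V2 atoms. Each operator has a fixed associativity and precedence level, so every string has one parse.

Unambiguous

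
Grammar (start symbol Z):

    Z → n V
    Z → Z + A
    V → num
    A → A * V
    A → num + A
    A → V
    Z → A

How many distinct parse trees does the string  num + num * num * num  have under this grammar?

4

Parse trees for num + num * num * num:
  [Z [Z [A [V num]]] + [A [A [A [V num]] * [V num]] * [V num]]]
  [Z [A [A [A num + [A [V num]]] * [V num]] * [V num]]]
  [Z [A [A num + [A [A [V num]] * [V num]]] * [V num]]]
  [Z [A num + [A [A [A [V num]] * [V num]] * [V num]]]]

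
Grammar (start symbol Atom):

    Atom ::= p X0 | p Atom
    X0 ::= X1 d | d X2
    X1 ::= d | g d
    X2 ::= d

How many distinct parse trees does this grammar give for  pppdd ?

Parse trees for pppdd:
  [Atom p [Atom p [Atom p [X0 [X1 d] d]]]]
  [Atom p [Atom p [Atom p [X0 d [X2 d]]]]]

2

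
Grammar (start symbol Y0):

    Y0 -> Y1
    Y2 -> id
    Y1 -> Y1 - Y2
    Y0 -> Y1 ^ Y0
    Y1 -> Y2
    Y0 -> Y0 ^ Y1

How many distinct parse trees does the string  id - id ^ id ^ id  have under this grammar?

4

Parse trees for id - id ^ id ^ id:
  [Y0 [Y1 [Y1 [Y2 id]] - [Y2 id]] ^ [Y0 [Y1 [Y2 id]] ^ [Y0 [Y1 [Y2 id]]]]]
  [Y0 [Y1 [Y1 [Y2 id]] - [Y2 id]] ^ [Y0 [Y0 [Y1 [Y2 id]]] ^ [Y1 [Y2 id]]]]
  [Y0 [Y0 [Y1 [Y1 [Y2 id]] - [Y2 id]] ^ [Y0 [Y1 [Y2 id]]]] ^ [Y1 [Y2 id]]]
  [Y0 [Y0 [Y0 [Y1 [Y1 [Y2 id]] - [Y2 id]]] ^ [Y1 [Y2 id]]] ^ [Y1 [Y2 id]]]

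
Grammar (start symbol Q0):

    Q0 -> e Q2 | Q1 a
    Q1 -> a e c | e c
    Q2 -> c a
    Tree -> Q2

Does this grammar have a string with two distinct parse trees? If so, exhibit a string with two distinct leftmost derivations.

Ambiguous

Witness: e c a

Derivation 1: Q0 ⇒ e Q2 ⇒ e c a
Derivation 2: Q0 ⇒ Q1 a ⇒ e c a

Two distinct leftmost derivations for the same string.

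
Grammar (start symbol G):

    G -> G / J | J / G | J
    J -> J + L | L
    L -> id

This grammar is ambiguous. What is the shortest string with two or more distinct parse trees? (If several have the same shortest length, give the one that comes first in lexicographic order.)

id / id

length 1: no string has ≥2 trees
length 3: id / id has 2 parse trees

Two derivations of id / id:
  G ⇒ G / J ⇒ J / J ⇒ L / J ⇒ id / J ⇒ id / L ⇒ id / id
  G ⇒ J / G ⇒ L / G ⇒ id / G ⇒ id / J ⇒ id / L ⇒ id / id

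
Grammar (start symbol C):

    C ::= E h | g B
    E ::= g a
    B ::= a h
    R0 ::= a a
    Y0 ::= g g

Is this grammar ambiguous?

Ambiguous

Witness: g a h

Derivation 1: C ⇒ E h ⇒ g a h
Derivation 2: C ⇒ g B ⇒ g a h

Two distinct leftmost derivations for the same string.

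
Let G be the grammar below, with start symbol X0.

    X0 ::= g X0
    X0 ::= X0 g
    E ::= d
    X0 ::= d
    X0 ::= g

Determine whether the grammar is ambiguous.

Ambiguous

Witness: g g

Derivation 1: X0 ⇒ g X0 ⇒ g g
Derivation 2: X0 ⇒ X0 g ⇒ g g

Two distinct leftmost derivations for the same string.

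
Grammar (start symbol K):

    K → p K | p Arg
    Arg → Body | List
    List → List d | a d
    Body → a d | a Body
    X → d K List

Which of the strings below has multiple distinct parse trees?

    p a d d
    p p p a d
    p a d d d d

p p p a d

p a d d: 1 tree
p p p a d: 2 trees
p a d d d d: 1 tree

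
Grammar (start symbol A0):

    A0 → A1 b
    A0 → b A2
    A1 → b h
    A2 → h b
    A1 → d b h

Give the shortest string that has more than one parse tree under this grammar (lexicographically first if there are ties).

b h b

length 3: b h b has 2 parse trees

Two derivations of b h b:
  A0 ⇒ A1 b ⇒ b h b
  A0 ⇒ b A2 ⇒ b h b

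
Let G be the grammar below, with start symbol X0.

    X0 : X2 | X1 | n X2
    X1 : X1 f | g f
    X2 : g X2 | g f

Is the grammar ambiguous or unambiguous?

Witness: g f

Derivation 1: X0 ⇒ X2 ⇒ g f
Derivation 2: X0 ⇒ X1 ⇒ g f

Two distinct leftmost derivations for the same string.

Ambiguous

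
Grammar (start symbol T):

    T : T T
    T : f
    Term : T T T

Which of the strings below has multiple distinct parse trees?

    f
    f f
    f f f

f: 1 tree
f f: 1 tree
f f f: 2 trees

f f f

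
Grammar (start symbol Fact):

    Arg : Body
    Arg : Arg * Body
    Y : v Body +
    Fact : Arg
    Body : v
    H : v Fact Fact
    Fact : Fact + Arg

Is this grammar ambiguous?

Only Fact, Arg, Body are reachable from Fact; ignoring the rest: The grammar is stratified — Fact handles '+' (left-recursive), Arg handles '*', Body atoms. Each operator has a fixed associativity and precedence level, so every string has one parse.

Unambiguous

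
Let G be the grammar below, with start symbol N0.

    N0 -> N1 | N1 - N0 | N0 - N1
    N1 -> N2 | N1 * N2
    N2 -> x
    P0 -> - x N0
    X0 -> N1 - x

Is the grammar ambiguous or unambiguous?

Witness: x - x

Derivation 1: N0 ⇒ N1 - N0 ⇒ N2 - N0 ⇒ x - N0 ⇒ x - N1 ⇒ x - N2 ⇒ x - x
Derivation 2: N0 ⇒ N0 - N1 ⇒ N1 - N1 ⇒ N2 - N1 ⇒ x - N1 ⇒ x - N2 ⇒ x - x

Two distinct leftmost derivations for the same string.

Ambiguous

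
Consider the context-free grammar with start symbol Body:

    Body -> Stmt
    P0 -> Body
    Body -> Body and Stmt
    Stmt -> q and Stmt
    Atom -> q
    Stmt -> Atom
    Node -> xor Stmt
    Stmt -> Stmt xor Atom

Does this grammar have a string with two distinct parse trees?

Ambiguous

Witness: q and q

Derivation 1: Body ⇒ Stmt ⇒ q and Stmt ⇒ q and Atom ⇒ q and q
Derivation 2: Body ⇒ Body and Stmt ⇒ Stmt and Stmt ⇒ Atom and Stmt ⇒ q and Stmt ⇒ q and Atom ⇒ q and q

Two distinct leftmost derivations for the same string.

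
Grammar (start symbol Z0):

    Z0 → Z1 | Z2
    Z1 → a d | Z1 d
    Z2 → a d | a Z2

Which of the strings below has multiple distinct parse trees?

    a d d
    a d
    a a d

a d

a d d: 1 tree
a d: 2 trees
a a d: 1 tree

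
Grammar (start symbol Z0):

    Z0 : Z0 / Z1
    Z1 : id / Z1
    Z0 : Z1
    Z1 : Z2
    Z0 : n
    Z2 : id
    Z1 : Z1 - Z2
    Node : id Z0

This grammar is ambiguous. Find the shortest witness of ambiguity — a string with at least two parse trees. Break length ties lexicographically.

id / id

length 1: no string has ≥2 trees
length 3: id / id has 2 parse trees

Two derivations of id / id:
  Z0 ⇒ Z0 / Z1 ⇒ Z1 / Z1 ⇒ Z2 / Z1 ⇒ id / Z1 ⇒ id / Z2 ⇒ id / id
  Z0 ⇒ Z1 ⇒ id / Z1 ⇒ id / Z2 ⇒ id / id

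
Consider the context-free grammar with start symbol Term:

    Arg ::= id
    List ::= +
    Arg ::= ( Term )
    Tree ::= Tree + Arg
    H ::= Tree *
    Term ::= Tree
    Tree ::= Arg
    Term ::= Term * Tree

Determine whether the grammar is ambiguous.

Unambiguous

(List, H are unreachable from Term, so their rules don't affect L(Term).) The grammar is stratified — Term handles '*' (left-recursive), Tree handles '+', Arg atoms. Each operator has a fixed associativity and precedence level, so every string has one parse.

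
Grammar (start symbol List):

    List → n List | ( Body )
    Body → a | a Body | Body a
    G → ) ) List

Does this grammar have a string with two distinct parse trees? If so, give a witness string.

Ambiguous

Witness: ( a a )

Derivation 1: List ⇒ ( Body ) ⇒ ( a Body ) ⇒ ( a a )
Derivation 2: List ⇒ ( Body ) ⇒ ( Body a ) ⇒ ( a a )

Two distinct leftmost derivations for the same string.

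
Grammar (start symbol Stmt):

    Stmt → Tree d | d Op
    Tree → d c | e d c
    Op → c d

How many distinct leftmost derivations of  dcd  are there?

2

Parse trees for dcd:
  [Stmt [Tree d c] d]
  [Stmt d [Op c d]]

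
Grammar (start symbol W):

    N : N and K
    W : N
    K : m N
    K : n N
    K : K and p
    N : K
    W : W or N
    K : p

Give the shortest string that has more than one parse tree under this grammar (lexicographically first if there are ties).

length 1: no string has ≥2 trees
length 2: no string has ≥2 trees
length 3: p and p has 2 parse trees

Two derivations of p and p:
  W ⇒ N ⇒ N and K ⇒ K and K ⇒ p and K ⇒ p and p
  W ⇒ N ⇒ K ⇒ K and p ⇒ p and p

p and p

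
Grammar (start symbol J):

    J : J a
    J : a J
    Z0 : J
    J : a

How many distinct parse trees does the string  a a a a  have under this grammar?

8

Parse trees for a a a a:
  [J [J [J [J a] a] a] a]
  [J [J [J a [J a]] a] a]
  [J [J a [J [J a] a]] a]
  [J [J a [J a [J a]]] a]
  [J a [J [J [J a] a] a]]
  [J a [J [J a [J a]] a]]
  [J a [J a [J [J a] a]]]
  [J a [J a [J a [J a]]]]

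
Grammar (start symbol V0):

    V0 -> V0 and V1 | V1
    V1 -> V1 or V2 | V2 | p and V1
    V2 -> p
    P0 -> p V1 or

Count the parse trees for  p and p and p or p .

Parse trees for p and p and p or p:
  [V0 [V0 [V1 [V2 p]]] and [V1 [V1 p and [V1 [V2 p]]] or [V2 p]]]
  [V0 [V0 [V1 [V2 p]]] and [V1 p and [V1 [V1 [V2 p]] or [V2 p]]]]
  [V0 [V0 [V0 [V1 [V2 p]]] and [V1 [V2 p]]] and [V1 [V1 [V2 p]] or [V2 p]]]
  [V0 [V0 [V1 p and [V1 [V2 p]]]] and [V1 [V1 [V2 p]] or [V2 p]]]
  [V0 [V1 [V1 p and [V1 p and [V1 [V2 p]]]] or [V2 p]]]
  [V0 [V1 p and [V1 [V1 p and [V1 [V2 p]]] or [V2 p]]]]
  [V0 [V1 p and [V1 p and [V1 [V1 [V2 p]] or [V2 p]]]]]

7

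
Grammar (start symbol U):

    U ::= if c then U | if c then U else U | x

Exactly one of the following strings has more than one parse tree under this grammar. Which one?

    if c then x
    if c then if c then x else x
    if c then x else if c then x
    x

if c then if c then x else x

if c then x: 1 tree
if c then if c then x else x: 2 trees
if c then x else if c then x: 1 tree
x: 1 tree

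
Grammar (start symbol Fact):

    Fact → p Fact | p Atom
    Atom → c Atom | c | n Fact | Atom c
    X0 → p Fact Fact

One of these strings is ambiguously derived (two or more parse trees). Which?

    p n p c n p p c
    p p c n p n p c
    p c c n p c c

p c c n p c c

p n p c n p p c: 1 tree
p p c n p n p c: 1 tree
p c c n p c c: 5 trees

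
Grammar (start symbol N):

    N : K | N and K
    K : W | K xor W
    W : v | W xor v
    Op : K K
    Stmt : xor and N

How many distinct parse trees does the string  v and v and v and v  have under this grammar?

Parse trees for v and v and v and v:
  [N [N [N [N [K [W v]]] and [K [W v]]] and [K [W v]]] and [K [W v]]]

1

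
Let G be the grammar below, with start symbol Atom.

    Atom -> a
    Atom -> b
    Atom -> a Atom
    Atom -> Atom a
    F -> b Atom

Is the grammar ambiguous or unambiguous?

Ambiguous

Witness: a a

Derivation 1: Atom ⇒ a Atom ⇒ a a
Derivation 2: Atom ⇒ Atom a ⇒ a a

Two distinct leftmost derivations for the same string.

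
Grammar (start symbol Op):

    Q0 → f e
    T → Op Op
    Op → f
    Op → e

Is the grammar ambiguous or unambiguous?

Unambiguous

(T, Q0 are unreachable from Op, so their rules don't affect L(Op).) Each reachable nonterminal has at most one production per leading terminal, and all productions are right-linear; the derivation is determined token-by-token.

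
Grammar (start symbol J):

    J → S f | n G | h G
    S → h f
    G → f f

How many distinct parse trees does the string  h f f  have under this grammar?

Parse trees for h f f:
  [J [S h f] f]
  [J h [G f f]]

2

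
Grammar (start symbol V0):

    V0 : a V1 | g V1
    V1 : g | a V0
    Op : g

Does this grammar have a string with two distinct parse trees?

Unambiguous

Only V0, V1 are reachable from V0; ignoring the rest: Each reachable nonterminal has at most one production per leading terminal, and all productions are right-linear; the derivation is determined token-by-token.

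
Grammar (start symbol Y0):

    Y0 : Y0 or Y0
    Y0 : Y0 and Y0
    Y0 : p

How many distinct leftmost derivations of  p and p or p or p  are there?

5

Parse trees for p and p or p or p:
  [Y0 [Y0 [Y0 p] and [Y0 p]] or [Y0 [Y0 p] or [Y0 p]]]
  [Y0 [Y0 [Y0 [Y0 p] and [Y0 p]] or [Y0 p]] or [Y0 p]]
  [Y0 [Y0 [Y0 p] and [Y0 [Y0 p] or [Y0 p]]] or [Y0 p]]
  [Y0 [Y0 p] and [Y0 [Y0 p] or [Y0 [Y0 p] or [Y0 p]]]]
  [Y0 [Y0 p] and [Y0 [Y0 [Y0 p] or [Y0 p]] or [Y0 p]]]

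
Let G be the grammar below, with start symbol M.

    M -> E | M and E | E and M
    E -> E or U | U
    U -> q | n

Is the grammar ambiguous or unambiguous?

Ambiguous

Witness: n and n

Derivation 1: M ⇒ M and E ⇒ E and E ⇒ U and E ⇒ n and E ⇒ n and U ⇒ n and n
Derivation 2: M ⇒ E and M ⇒ U and M ⇒ n and M ⇒ n and E ⇒ n and U ⇒ n and n

Two distinct leftmost derivations for the same string.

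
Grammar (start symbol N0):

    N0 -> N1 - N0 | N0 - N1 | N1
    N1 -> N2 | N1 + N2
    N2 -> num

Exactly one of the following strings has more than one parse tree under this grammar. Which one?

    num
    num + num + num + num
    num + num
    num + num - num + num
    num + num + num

num + num - num + num

num: 1 tree
num + num + num + num: 1 tree
num + num: 1 tree
num + num - num + num: 2 trees
num + num + num: 1 tree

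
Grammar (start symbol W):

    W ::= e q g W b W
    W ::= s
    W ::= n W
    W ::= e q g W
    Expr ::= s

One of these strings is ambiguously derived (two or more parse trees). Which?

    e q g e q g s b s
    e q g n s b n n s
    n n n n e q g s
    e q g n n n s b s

e q g e q g s b s: 2 trees
e q g n s b n n s: 1 tree
n n n n e q g s: 1 tree
e q g n n n s b s: 1 tree

e q g e q g s b s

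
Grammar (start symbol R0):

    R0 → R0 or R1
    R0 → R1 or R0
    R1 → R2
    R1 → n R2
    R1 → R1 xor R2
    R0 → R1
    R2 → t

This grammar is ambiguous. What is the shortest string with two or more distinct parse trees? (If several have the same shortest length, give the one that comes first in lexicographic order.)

t or t

length 1: no string has ≥2 trees
length 2: no string has ≥2 trees
length 3: t or t has 2 parse trees

Two derivations of t or t:
  R0 ⇒ R0 or R1 ⇒ R1 or R1 ⇒ R2 or R1 ⇒ t or R1 ⇒ t or R2 ⇒ t or t
  R0 ⇒ R1 or R0 ⇒ R2 or R0 ⇒ t or R0 ⇒ t or R1 ⇒ t or R2 ⇒ t or t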